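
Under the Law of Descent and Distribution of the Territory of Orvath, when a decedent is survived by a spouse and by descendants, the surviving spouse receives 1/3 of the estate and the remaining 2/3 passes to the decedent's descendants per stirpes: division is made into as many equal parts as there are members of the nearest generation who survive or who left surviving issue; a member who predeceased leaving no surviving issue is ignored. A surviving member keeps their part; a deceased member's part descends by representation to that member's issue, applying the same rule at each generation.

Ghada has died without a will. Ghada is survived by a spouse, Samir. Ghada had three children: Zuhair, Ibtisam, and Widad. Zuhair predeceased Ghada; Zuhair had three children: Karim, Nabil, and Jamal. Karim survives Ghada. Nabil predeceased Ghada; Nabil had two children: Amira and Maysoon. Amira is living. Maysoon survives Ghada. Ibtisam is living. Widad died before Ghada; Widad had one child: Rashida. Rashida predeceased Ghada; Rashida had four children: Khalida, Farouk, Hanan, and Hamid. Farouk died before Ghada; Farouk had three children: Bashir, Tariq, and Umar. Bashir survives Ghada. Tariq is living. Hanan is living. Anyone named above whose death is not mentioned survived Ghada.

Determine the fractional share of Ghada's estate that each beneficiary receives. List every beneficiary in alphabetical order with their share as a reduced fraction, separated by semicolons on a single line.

Samir, as surviving spouse, takes 1/3.
The remaining 2/3 passes to Ghada's descendants per stirpes.
The 2/3 is divided into 3 equal shares of 2/9 among Zuhair, Ibtisam, Widad.
Zuhair predeceased; the 2/9 allotted to Zuhair's branch passes to Zuhair's issue by representation.
The 2/9 is divided into 3 equal shares of 2/27 among Karim, Nabil, Jamal.
Karim is living and takes 2/27.
Nabil predeceased; the 2/27 allotted to Nabil's branch passes to Nabil's issue by representation.
The 2/27 is divided into 2 equal shares of 1/27 among Amira, Maysoon.
Amira is living and takes 1/27.
Maysoon is living and takes 1/27.
Jamal is living and takes 2/27.
Ibtisam is living and takes 2/9.
Widad predeceased; the 2/9 allotted to Widad's branch passes to Widad's issue by representation.
Rashida's line is the sole branch at this level, so the full 2/9 passes to Rashida's issue by representation.
The 2/9 is divided into 4 equal shares of 1/18 among Khalida, Farouk, Hanan, Hamid.
Khalida is living and takes 1/18.
Farouk predeceased; the 1/18 allotted to Farouk's branch passes to Farouk's issue by representation.
The 1/18 is divided into 3 equal shares of 1/54 among Bashir, Tariq, Umar.
Bashir is living and takes 1/54.
Tariq is living and takes 1/54.
Umar is living and takes 1/54.
Hanan is living and takes 1/18.
Hamid is living and takes 1/18.

Amira 1/27; Bashir 1/54; Hamid 1/18; Hanan 1/18; Ibtisam 2/9; Jamal 2/27; Karim 2/27; Khalida 1/18; Maysoon 1/27; Samir 1/3; Tariq 1/54; Umar 1/54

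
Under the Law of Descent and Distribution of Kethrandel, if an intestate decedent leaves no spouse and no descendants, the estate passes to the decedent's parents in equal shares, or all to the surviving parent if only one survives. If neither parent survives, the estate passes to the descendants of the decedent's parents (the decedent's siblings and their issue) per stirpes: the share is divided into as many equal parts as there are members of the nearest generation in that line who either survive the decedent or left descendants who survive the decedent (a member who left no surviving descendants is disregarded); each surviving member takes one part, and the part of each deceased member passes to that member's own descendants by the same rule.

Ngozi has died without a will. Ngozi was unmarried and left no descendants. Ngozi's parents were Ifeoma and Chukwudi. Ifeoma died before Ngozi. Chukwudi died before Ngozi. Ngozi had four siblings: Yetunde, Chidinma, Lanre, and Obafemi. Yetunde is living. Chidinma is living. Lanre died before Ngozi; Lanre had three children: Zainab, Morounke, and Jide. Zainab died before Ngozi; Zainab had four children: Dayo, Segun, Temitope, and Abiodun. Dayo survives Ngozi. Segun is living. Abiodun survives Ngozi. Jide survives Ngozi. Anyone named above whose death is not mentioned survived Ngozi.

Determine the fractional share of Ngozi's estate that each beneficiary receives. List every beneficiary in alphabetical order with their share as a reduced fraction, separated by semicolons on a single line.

Abiodun 1/48; Chidinma 1/4; Dayo 1/48; Jide 1/12; Morounke 1/12; Obafemi 1/4; Segun 1/48; Temitope 1/48; Yetunde 1/4

Neither parent survives and there are no descendants, so the estate passes to Ngozi's siblings and their issue per stirpes.
The estate is divided into 4 equal shares of 1/4 among Yetunde, Chidinma, Lanre, Obafemi.
Yetunde is living and takes 1/4.
Chidinma is living and takes 1/4.
Lanre predeceased; the 1/4 allotted to Lanre's branch passes to Lanre's issue by representation.
The 1/4 is divided into 3 equal shares of 1/12 among Zainab, Morounke, Jide.
Zainab predeceased; the 1/12 allotted to Zainab's branch passes to Zainab's issue by representation.
The 1/12 is divided into 4 equal shares of 1/48 among Dayo, Segun, Temitope, Abiodun.
Dayo is living and takes 1/48.
Segun is living and takes 1/48.
Temitope is living and takes 1/48.
Abiodun is living and takes 1/48.
Morounke is living and takes 1/12.
Jide is living and takes 1/12.
Obafemi is living and takes 1/4.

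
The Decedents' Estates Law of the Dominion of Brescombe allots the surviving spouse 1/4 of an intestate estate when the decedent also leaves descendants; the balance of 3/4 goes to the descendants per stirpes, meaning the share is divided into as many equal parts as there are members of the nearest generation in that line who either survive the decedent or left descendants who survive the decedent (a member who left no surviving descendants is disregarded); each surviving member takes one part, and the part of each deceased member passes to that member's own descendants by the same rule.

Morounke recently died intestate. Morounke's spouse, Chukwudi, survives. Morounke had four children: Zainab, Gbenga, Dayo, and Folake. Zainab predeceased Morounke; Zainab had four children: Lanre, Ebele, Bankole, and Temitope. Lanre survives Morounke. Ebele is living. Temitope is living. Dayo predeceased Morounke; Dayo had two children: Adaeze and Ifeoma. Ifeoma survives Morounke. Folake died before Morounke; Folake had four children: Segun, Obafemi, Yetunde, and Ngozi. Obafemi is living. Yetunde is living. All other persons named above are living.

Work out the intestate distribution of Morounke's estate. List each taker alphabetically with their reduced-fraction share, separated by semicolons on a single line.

Chukwudi, as surviving spouse, takes 1/4.
The remaining 3/4 passes to Morounke's descendants per stirpes.
The 3/4 is divided into 4 equal shares of 3/16 among Zainab, Gbenga, Dayo, Folake.
Zainab predeceased; the 3/16 allotted to Zainab's branch passes to Zainab's issue by representation.
The 3/16 is divided into 4 equal shares of 3/64 among Lanre, Ebele, Bankole, Temitope.
Lanre is living and takes 3/64.
Ebele is living and takes 3/64.
Bankole is living and takes 3/64.
Temitope is living and takes 3/64.
Gbenga is living and takes 3/16.
Dayo predeceased; the 3/16 allotted to Dayo's branch passes to Dayo's issue by representation.
The 3/16 is divided into 2 equal shares of 3/32 among Adaeze, Ifeoma.
Adaeze is living and takes 3/32.
Ifeoma is living and takes 3/32.
Folake predeceased; the 3/16 allotted to Folake's branch passes to Folake's issue by representation.
The 3/16 is divided into 4 equal shares of 3/64 among Segun, Obafemi, Yetunde, Ngozi.
Segun is living and takes 3/64.
Obafemi is living and takes 3/64.
Yetunde is living and takes 3/64.
Ngozi is living and takes 3/64.

Adaeze 3/32; Bankole 3/64; Chukwudi 1/4; Ebele 3/64; Gbenga 3/16; Ifeoma 3/32; Lanre 3/64; Ngozi 3/64; Obafemi 3/64; Segun 3/64; Temitope 3/64; Yetunde 3/64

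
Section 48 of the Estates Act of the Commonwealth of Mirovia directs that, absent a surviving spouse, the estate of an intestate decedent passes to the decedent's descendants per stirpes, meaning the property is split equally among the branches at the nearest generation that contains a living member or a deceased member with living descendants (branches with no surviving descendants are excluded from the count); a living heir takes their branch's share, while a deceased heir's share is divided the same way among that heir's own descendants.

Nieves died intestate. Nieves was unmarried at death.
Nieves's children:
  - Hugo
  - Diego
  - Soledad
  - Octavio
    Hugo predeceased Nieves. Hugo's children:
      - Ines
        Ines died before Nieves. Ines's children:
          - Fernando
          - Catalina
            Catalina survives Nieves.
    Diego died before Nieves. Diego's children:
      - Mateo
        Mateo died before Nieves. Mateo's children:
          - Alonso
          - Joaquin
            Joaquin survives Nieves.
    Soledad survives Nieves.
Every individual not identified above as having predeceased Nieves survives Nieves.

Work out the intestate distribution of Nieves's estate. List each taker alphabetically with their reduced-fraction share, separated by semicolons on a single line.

There is no surviving spouse, so the entire estate passes to Nieves's descendants per stirpes.
The estate is divided into 4 equal shares of 1/4 among Hugo, Diego, Soledad, Octavio.
Hugo predeceased; the 1/4 allotted to Hugo's branch passes to Hugo's issue by representation.
Ines's line is the sole branch at this level, so the full 1/4 passes to Ines's issue by representation.
The 1/4 is divided into 2 equal shares of 1/8 among Fernando, Catalina.
Fernando is living and takes 1/8.
Catalina is living and takes 1/8.
Diego predeceased; the 1/4 allotted to Diego's branch passes to Diego's issue by representation.
Mateo's line is the sole branch at this level, so the full 1/4 passes to Mateo's issue by representation.
The 1/4 is divided into 2 equal shares of 1/8 among Alonso, Joaquin.
Alonso is living and takes 1/8.
Joaquin is living and takes 1/8.
Soledad is living and takes 1/4.
Octavio is living and takes 1/4.

Alonso 1/8; Catalina 1/8; Fernando 1/8; Joaquin 1/8; Octavio 1/4; Soledad 1/4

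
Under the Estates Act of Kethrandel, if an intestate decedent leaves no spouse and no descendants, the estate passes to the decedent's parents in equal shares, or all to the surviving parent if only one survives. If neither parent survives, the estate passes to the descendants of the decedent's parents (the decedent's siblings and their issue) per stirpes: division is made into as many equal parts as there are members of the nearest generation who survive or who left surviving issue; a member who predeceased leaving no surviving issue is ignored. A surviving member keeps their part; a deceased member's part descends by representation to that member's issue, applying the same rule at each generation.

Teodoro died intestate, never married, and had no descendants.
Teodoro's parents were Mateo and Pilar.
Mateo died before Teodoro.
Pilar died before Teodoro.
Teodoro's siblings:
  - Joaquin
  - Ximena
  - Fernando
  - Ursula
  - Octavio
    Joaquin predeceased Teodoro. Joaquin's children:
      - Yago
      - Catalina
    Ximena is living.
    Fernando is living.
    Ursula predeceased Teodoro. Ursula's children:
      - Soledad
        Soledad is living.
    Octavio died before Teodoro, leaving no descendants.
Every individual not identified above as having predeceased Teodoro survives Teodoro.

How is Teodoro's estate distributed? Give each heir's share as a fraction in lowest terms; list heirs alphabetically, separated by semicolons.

Neither parent survives and there are no descendants, so the estate passes to Teodoro's siblings and their issue per stirpes.
Octavio left no surviving issue, so that branch lapses and is disregarded.
The estate is divided into 4 equal shares of 1/4 among Joaquin, Ximena, Fernando, Ursula.
Joaquin predeceased; the 1/4 allotted to Joaquin's branch passes to Joaquin's issue by representation.
The 1/4 is divided into 2 equal shares of 1/8 among Yago, Catalina.
Yago is living and takes 1/8.
Catalina is living and takes 1/8.
Ximena is living and takes 1/4.
Fernando is living and takes 1/4.
Ursula predeceased; the 1/4 allotted to Ursula's branch passes to Ursula's issue by representation.
Soledad is the sole taker at this level and receives the full 1/4.

Catalina 1/8; Fernando 1/4; Soledad 1/4; Ximena 1/4; Yago 1/8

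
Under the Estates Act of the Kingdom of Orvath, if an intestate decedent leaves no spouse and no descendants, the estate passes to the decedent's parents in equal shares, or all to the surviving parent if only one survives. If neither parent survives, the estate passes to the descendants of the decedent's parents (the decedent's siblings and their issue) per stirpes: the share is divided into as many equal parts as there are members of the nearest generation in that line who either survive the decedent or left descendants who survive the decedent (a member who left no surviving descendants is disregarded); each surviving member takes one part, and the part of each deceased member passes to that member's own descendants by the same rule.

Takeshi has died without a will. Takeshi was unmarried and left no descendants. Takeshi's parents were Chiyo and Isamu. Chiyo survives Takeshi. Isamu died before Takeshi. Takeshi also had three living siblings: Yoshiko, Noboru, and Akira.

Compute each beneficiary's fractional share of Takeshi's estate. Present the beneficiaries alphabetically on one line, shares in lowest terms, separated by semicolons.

Chiyo 1

Only one parent, Chiyo, survives, so Chiyo takes the entire estate. The siblings take nothing because a surviving parent has priority.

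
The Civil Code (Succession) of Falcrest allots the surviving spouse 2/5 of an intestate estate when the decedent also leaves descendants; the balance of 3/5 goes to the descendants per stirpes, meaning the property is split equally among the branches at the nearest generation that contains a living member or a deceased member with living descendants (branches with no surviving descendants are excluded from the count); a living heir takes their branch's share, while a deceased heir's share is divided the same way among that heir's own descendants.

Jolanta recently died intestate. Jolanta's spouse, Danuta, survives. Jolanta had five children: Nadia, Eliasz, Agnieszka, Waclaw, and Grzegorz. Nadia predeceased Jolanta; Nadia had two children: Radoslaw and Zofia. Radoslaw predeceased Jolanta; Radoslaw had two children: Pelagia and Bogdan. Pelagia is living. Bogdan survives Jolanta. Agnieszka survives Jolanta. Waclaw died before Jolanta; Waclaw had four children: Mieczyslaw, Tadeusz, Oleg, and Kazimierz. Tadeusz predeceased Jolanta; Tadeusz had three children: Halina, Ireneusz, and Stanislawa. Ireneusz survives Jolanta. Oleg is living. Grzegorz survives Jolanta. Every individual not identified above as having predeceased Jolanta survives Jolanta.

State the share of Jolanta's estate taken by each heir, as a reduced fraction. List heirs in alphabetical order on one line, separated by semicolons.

Danuta, as surviving spouse, takes 2/5.
The remaining 3/5 passes to Jolanta's descendants per stirpes.
The 3/5 is divided into 5 equal shares of 3/25 among Nadia, Eliasz, Agnieszka, Waclaw, Grzegorz.
Nadia predeceased; the 3/25 allotted to Nadia's branch passes to Nadia's issue by representation.
The 3/25 is divided into 2 equal shares of 3/50 among Radoslaw, Zofia.
Radoslaw predeceased; the 3/50 allotted to Radoslaw's branch passes to Radoslaw's issue by representation.
The 3/50 is divided into 2 equal shares of 3/100 among Pelagia, Bogdan.
Pelagia is living and takes 3/100.
Bogdan is living and takes 3/100.
Zofia is living and takes 3/50.
Eliasz is living and takes 3/25.
Agnieszka is living and takes 3/25.
Waclaw predeceased; the 3/25 allotted to Waclaw's branch passes to Waclaw's issue by representation.
The 3/25 is divided into 4 equal shares of 3/100 among Mieczyslaw, Tadeusz, Oleg, Kazimierz.
Mieczyslaw is living and takes 3/100.
Tadeusz predeceased; the 3/100 allotted to Tadeusz's branch passes to Tadeusz's issue by representation.
The 3/100 is divided into 3 equal shares of 1/100 among Halina, Ireneusz, Stanislawa.
Halina is living and takes 1/100.
Ireneusz is living and takes 1/100.
Stanislawa is living and takes 1/100.
Oleg is living and takes 3/100.
Kazimierz is living and takes 3/100.
Grzegorz is living and takes 3/25.

Agnieszka 3/25; Bogdan 3/100; Danuta 2/5; Eliasz 3/25; Grzegorz 3/25; Halina 1/100; Ireneusz 1/100; Kazimierz 3/100; Mieczyslaw 3/100; Oleg 3/100; Pelagia 3/100; Stanislawa 1/100; Zofia 3/50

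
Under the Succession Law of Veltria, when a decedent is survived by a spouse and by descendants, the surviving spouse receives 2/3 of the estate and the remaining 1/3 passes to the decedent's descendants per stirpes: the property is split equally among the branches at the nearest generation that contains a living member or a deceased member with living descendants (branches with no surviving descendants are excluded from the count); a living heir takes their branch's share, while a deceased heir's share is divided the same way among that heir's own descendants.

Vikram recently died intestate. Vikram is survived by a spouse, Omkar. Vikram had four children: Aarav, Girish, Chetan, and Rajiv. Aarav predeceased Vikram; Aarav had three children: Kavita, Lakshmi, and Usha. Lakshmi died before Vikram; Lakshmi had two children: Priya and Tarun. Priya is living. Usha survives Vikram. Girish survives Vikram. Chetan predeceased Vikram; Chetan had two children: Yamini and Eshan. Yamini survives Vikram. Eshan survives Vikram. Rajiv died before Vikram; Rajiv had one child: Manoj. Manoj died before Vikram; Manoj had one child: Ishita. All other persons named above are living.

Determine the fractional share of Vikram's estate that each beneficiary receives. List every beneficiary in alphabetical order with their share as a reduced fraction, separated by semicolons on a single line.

Eshan 1/24; Girish 1/12; Ishita 1/12; Kavita 1/36; Omkar 2/3; Priya 1/72; Tarun 1/72; Usha 1/36; Yamini 1/24

Omkar, as surviving spouse, takes 2/3.
The remaining 1/3 passes to Vikram's descendants per stirpes.
The 1/3 is divided into 4 equal shares of 1/12 among Aarav, Girish, Chetan, Rajiv.
Aarav predeceased; the 1/12 allotted to Aarav's branch passes to Aarav's issue by representation.
The 1/12 is divided into 3 equal shares of 1/36 among Kavita, Lakshmi, Usha.
Kavita is living and takes 1/36.
Lakshmi predeceased; the 1/36 allotted to Lakshmi's branch passes to Lakshmi's issue by representation.
The 1/36 is divided into 2 equal shares of 1/72 among Priya, Tarun.
Priya is living and takes 1/72.
Tarun is living and takes 1/72.
Usha is living and takes 1/36.
Girish is living and takes 1/12.
Chetan predeceased; the 1/12 allotted to Chetan's branch passes to Chetan's issue by representation.
The 1/12 is divided into 2 equal shares of 1/24 among Yamini, Eshan.
Yamini is living and takes 1/24.
Eshan is living and takes 1/24.
Rajiv predeceased; the 1/12 allotted to Rajiv's branch passes to Rajiv's issue by representation.
Manoj's line is the sole branch at this level, so the full 1/12 passes to Manoj's issue by representation.
Ishita is the sole taker at this level and receives the full 1/12.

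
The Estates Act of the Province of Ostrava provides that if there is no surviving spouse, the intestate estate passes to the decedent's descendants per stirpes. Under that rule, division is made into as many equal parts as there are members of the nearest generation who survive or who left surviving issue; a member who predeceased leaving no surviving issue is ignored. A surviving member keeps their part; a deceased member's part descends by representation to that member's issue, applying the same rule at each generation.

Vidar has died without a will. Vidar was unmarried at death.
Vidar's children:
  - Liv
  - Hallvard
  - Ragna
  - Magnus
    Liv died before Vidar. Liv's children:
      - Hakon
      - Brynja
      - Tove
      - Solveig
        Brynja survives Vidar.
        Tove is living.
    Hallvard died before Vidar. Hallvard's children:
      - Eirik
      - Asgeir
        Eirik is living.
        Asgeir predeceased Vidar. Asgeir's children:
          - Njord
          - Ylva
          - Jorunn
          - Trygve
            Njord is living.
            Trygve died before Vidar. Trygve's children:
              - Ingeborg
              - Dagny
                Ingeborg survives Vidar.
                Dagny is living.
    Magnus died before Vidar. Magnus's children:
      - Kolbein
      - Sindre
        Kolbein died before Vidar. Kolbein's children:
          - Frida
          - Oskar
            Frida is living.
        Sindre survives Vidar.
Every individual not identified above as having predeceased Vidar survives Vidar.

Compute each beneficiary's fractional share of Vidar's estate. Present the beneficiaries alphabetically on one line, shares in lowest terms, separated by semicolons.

There is no surviving spouse, so the entire estate passes to Vidar's descendants per stirpes.
The estate is divided into 4 equal shares of 1/4 among Liv, Hallvard, Ragna, Magnus.
Liv predeceased; the 1/4 allotted to Liv's branch passes to Liv's issue by representation.
The 1/4 is divided into 4 equal shares of 1/16 among Hakon, Brynja, Tove, Solveig.
Hakon is living and takes 1/16.
Brynja is living and takes 1/16.
Tove is living and takes 1/16.
Solveig is living and takes 1/16.
Hallvard predeceased; the 1/4 allotted to Hallvard's branch passes to Hallvard's issue by representation.
The 1/4 is divided into 2 equal shares of 1/8 among Eirik, Asgeir.
Eirik is living and takes 1/8.
Asgeir predeceased; the 1/8 allotted to Asgeir's branch passes to Asgeir's issue by representation.
The 1/8 is divided into 4 equal shares of 1/32 among Njord, Ylva, Jorunn, Trygve.
Njord is living and takes 1/32.
Ylva is living and takes 1/32.
Jorunn is living and takes 1/32.
Trygve predeceased; the 1/32 allotted to Trygve's branch passes to Trygve's issue by representation.
The 1/32 is divided into 2 equal shares of 1/64 among Ingeborg, Dagny.
Ingeborg is living and takes 1/64.
Dagny is living and takes 1/64.
Ragna is living and takes 1/4.
Magnus predeceased; the 1/4 allotted to Magnus's branch passes to Magnus's issue by representation.
The 1/4 is divided into 2 equal shares of 1/8 among Kolbein, Sindre.
Kolbein predeceased; the 1/8 allotted to Kolbein's branch passes to Kolbein's issue by representation.
The 1/8 is divided into 2 equal shares of 1/16 among Frida, Oskar.
Frida is living and takes 1/16.
Oskar is living and takes 1/16.
Sindre is living and takes 1/8.

Brynja 1/16; Dagny 1/64; Eirik 1/8; Frida 1/16; Hakon 1/16; Ingeborg 1/64; Jorunn 1/32; Njord 1/32; Oskar 1/16; Ragna 1/4; Sindre 1/8; Solveig 1/16; Tove 1/16; Ylva 1/32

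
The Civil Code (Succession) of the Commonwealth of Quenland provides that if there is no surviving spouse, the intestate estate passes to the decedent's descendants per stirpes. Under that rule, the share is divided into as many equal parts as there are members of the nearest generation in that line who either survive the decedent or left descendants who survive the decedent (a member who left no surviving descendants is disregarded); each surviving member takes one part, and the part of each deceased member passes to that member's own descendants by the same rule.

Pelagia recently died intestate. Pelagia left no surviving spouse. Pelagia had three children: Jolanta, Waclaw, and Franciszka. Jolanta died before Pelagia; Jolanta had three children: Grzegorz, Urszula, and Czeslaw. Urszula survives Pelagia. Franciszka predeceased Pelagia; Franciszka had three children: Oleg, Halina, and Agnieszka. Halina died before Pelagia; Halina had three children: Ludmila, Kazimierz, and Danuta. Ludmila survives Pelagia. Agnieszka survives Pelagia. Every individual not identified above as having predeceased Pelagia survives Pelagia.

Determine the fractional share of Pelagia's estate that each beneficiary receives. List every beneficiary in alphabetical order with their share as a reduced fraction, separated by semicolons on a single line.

Agnieszka 1/9; Czeslaw 1/9; Danuta 1/27; Grzegorz 1/9; Kazimierz 1/27; Ludmila 1/27; Oleg 1/9; Urszula 1/9; Waclaw 1/3

There is no surviving spouse, so the entire estate passes to Pelagia's descendants per stirpes.
The estate is divided into 3 equal shares of 1/3 among Jolanta, Waclaw, Franciszka.
Jolanta predeceased; the 1/3 allotted to Jolanta's branch passes to Jolanta's issue by representation.
The 1/3 is divided into 3 equal shares of 1/9 among Grzegorz, Urszula, Czeslaw.
Grzegorz is living and takes 1/9.
Urszula is living and takes 1/9.
Czeslaw is living and takes 1/9.
Waclaw is living and takes 1/3.
Franciszka predeceased; the 1/3 allotted to Franciszka's branch passes to Franciszka's issue by representation.
The 1/3 is divided into 3 equal shares of 1/9 among Oleg, Halina, Agnieszka.
Oleg is living and takes 1/9.
Halina predeceased; the 1/9 allotted to Halina's branch passes to Halina's issue by representation.
The 1/9 is divided into 3 equal shares of 1/27 among Ludmila, Kazimierz, Danuta.
Ludmila is living and takes 1/27.
Kazimierz is living and takes 1/27.
Danuta is living and takes 1/27.
Agnieszka is living and takes 1/9.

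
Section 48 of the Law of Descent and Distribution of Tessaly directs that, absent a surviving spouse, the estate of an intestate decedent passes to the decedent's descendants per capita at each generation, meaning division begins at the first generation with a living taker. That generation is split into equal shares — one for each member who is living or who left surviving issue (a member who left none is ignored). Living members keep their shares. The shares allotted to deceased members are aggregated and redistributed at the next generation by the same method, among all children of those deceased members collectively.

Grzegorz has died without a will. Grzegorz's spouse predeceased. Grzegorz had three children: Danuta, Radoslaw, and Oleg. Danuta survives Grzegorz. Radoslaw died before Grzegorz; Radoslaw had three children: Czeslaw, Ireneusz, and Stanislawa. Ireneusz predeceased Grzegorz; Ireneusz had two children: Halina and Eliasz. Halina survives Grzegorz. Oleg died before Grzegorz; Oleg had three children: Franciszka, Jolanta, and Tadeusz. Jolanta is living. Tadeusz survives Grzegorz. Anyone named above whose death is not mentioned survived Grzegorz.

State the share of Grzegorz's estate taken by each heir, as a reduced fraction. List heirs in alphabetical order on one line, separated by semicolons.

Czeslaw 1/9; Danuta 1/3; Eliasz 1/18; Franciszka 1/9; Halina 1/18; Jolanta 1/9; Stanislawa 1/9; Tadeusz 1/9

There is no surviving spouse, so the entire estate passes to Grzegorz's descendants per capita at each generation.
At generation 1 (Danuta, Radoslaw, Oleg) there are 3 shares of (1)/3 = 1/3 each.
Living: Danuta — each takes 1/3.
Deceased: Radoslaw and Oleg. Their combined 2/3 is pooled and carried to generation 2.
At generation 2 (Czeslaw, Ireneusz, Stanislawa, Franciszka, Jolanta, Tadeusz) there are 6 shares of (2/3)/6 = 1/9 each.
Living: Czeslaw, Stanislawa, Franciszka, Jolanta, and Tadeusz — each takes 1/9.
Deceased: Ireneusz. That 1/9 share is carried to generation 3.
At generation 3 (Halina, Eliasz) there are 2 shares of (1/9)/2 = 1/18 each.
Living: Halina and Eliasz — each takes 1/18.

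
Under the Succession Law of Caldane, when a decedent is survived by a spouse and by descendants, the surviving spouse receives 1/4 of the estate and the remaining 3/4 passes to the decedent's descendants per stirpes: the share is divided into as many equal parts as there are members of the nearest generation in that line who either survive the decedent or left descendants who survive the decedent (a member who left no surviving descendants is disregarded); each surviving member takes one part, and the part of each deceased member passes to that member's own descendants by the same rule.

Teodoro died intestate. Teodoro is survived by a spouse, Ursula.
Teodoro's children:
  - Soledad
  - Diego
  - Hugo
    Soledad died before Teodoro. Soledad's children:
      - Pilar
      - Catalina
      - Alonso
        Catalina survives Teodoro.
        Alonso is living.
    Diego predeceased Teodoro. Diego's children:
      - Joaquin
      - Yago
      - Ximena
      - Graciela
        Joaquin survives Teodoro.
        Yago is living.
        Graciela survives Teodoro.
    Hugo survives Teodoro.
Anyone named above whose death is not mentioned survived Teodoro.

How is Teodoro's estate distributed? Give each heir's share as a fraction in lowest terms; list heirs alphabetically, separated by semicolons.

Ursula, as surviving spouse, takes 1/4.
The remaining 3/4 passes to Teodoro's descendants per stirpes.
The 3/4 is divided into 3 equal shares of 1/4 among Soledad, Diego, Hugo.
Soledad predeceased; the 1/4 allotted to Soledad's branch passes to Soledad's issue by representation.
The 1/4 is divided into 3 equal shares of 1/12 among Pilar, Catalina, Alonso.
Pilar is living and takes 1/12.
Catalina is living and takes 1/12.
Alonso is living and takes 1/12.
Diego predeceased; the 1/4 allotted to Diego's branch passes to Diego's issue by representation.
The 1/4 is divided into 4 equal shares of 1/16 among Joaquin, Yago, Ximena, Graciela.
Joaquin is living and takes 1/16.
Yago is living and takes 1/16.
Ximena is living and takes 1/16.
Graciela is living and takes 1/16.
Hugo is living and takes 1/4.

Alonso 1/12; Catalina 1/12; Graciela 1/16; Hugo 1/4; Joaquin 1/16; Pilar 1/12; Ursula 1/4; Ximena 1/16; Yago 1/16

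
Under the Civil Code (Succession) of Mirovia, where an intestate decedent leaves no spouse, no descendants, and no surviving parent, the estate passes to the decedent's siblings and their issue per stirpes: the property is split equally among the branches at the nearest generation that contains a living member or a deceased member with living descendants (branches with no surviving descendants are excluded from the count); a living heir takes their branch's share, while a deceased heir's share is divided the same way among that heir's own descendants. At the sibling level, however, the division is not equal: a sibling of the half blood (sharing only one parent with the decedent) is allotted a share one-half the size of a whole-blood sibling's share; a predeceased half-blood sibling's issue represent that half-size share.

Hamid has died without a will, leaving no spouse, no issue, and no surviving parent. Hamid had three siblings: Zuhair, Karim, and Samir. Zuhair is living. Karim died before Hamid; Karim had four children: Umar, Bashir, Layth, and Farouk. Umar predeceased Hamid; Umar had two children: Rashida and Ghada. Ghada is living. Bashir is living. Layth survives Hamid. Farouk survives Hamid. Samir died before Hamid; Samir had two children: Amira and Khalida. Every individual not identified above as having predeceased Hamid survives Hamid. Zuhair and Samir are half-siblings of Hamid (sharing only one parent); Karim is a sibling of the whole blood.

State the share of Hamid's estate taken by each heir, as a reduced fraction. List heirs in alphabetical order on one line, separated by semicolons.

No spouse, descendants, or parent survives, so the estate passes to Hamid's siblings per stirpes.
Half-blood siblings count for one-half the weight of whole-blood siblings at the initial division.
Dividing 1 in proportion to weights (total weight 2): Zuhair (weight 1/2) → 1/4; Karim (weight 1) → 1/2; Samir (weight 1/2) → 1/4.
Zuhair is living and takes 1/4.
Karim predeceased; the 1/2 allotted to Karim's branch passes to Karim's issue by representation.
The 1/2 is divided into 4 equal shares of 1/8 among Umar, Bashir, Layth, Farouk.
Umar predeceased; the 1/8 allotted to Umar's branch passes to Umar's issue by representation.
The 1/8 is divided into 2 equal shares of 1/16 among Rashida, Ghada.
Rashida is living and takes 1/16.
Ghada is living and takes 1/16.
Bashir is living and takes 1/8.
Layth is living and takes 1/8.
Farouk is living and takes 1/8.
Samir predeceased; the 1/4 allotted to Samir's branch passes to Samir's issue by representation.
The 1/4 is divided into 2 equal shares of 1/8 among Amira, Khalida.
Amira is living and takes 1/8.
Khalida is living and takes 1/8.

Amira 1/8; Bashir 1/8; Farouk 1/8; Ghada 1/16; Khalida 1/8; Layth 1/8; Rashida 1/16; Zuhair 1/4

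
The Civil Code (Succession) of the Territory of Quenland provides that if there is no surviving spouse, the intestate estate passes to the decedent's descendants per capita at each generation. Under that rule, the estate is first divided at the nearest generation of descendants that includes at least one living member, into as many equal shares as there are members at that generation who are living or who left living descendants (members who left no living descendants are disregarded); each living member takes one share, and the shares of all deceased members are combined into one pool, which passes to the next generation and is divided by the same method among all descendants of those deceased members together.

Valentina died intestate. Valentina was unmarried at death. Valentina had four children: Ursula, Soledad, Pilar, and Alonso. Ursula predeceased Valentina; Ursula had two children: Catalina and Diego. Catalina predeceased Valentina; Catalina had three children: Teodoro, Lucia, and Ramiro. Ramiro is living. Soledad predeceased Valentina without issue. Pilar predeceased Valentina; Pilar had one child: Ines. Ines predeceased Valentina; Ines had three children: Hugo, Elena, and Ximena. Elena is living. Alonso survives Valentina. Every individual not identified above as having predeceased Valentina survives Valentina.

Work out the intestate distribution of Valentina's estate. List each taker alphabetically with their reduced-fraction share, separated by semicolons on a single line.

Alonso 1/3; Diego 2/9; Elena 2/27; Hugo 2/27; Lucia 2/27; Ramiro 2/27; Teodoro 2/27; Ximena 2/27

There is no surviving spouse, so the entire estate passes to Valentina's descendants per capita at each generation.
At generation 1 (Ursula, Pilar, Alonso) there are 3 shares of (1)/3 = 1/3 each.
Living: Alonso — each takes 1/3.
Deceased: Ursula and Pilar. Their combined 2/3 is pooled and carried to generation 2.
At generation 2 (Catalina, Diego, Ines) there are 3 shares of (2/3)/3 = 2/9 each.
Living: Diego — each takes 2/9.
Deceased: Catalina and Ines. Their combined 4/9 is pooled and carried to generation 3.
At generation 3 (Teodoro, Lucia, Ramiro, Hugo, Elena, Ximena) there are 6 shares of (4/9)/6 = 2/27 each.
Living: Teodoro, Lucia, Ramiro, Hugo, Elena, and Ximena — each takes 2/27.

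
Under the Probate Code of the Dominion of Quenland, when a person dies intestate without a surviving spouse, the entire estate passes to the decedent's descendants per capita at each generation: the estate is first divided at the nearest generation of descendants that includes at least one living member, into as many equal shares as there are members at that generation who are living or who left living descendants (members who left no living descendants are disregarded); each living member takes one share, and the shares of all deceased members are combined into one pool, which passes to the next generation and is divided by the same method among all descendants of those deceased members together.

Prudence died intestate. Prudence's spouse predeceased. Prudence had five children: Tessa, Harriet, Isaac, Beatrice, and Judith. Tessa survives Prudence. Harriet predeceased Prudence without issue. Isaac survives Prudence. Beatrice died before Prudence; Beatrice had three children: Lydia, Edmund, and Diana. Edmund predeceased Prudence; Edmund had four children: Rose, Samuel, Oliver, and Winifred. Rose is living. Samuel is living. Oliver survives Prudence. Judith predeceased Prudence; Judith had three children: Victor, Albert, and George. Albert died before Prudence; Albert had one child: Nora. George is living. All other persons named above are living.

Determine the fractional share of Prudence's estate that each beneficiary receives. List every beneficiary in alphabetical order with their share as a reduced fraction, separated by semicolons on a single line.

Diana 1/12; George 1/12; Isaac 1/4; Lydia 1/12; Nora 1/30; Oliver 1/30; Rose 1/30; Samuel 1/30; Tessa 1/4; Victor 1/12; Winifred 1/30

There is no surviving spouse, so the entire estate passes to Prudence's descendants per capita at each generation.
At generation 1 (Tessa, Isaac, Beatrice, Judith) there are 4 shares of (1)/4 = 1/4 each.
Living: Tessa and Isaac — each takes 1/4.
Deceased: Beatrice and Judith. Their combined 1/2 is pooled and carried to generation 2.
At generation 2 (Lydia, Edmund, Diana, Victor, Albert, George) there are 6 shares of (1/2)/6 = 1/12 each.
Living: Lydia, Diana, Victor, and George — each takes 1/12.
Deceased: Edmund and Albert. Their combined 1/6 is pooled and carried to generation 3.
At generation 3 (Rose, Samuel, Oliver, Winifred, Nora) there are 5 shares of (1/6)/5 = 1/30 each.
Living: Rose, Samuel, Oliver, Winifred, and Nora — each takes 1/30.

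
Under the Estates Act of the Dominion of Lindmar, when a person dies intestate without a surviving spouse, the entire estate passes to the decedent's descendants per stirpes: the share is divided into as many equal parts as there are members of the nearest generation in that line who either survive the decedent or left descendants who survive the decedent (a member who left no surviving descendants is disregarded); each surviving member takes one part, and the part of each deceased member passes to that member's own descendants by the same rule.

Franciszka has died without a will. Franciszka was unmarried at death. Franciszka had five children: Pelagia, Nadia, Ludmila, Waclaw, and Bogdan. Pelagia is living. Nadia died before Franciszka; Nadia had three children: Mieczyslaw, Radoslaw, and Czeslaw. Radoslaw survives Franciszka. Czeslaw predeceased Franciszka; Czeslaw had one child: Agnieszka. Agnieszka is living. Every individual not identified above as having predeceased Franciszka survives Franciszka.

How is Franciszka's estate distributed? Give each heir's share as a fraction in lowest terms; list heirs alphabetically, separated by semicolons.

Agnieszka 1/15; Bogdan 1/5; Ludmila 1/5; Mieczyslaw 1/15; Pelagia 1/5; Radoslaw 1/15; Waclaw 1/5

There is no surviving spouse, so the entire estate passes to Franciszka's descendants per stirpes.
The estate is divided into 5 equal shares of 1/5 among Pelagia, Nadia, Ludmila, Waclaw, Bogdan.
Pelagia is living and takes 1/5.
Nadia predeceased; the 1/5 allotted to Nadia's branch passes to Nadia's issue by representation.
The 1/5 is divided into 3 equal shares of 1/15 among Mieczyslaw, Radoslaw, Czeslaw.
Mieczyslaw is living and takes 1/15.
Radoslaw is living and takes 1/15.
Czeslaw predeceased; the 1/15 allotted to Czeslaw's branch passes to Czeslaw's issue by representation.
Agnieszka is the sole taker at this level and receives the full 1/15.
Ludmila is living and takes 1/5.
Waclaw is living and takes 1/5.
Bogdan is living and takes 1/5.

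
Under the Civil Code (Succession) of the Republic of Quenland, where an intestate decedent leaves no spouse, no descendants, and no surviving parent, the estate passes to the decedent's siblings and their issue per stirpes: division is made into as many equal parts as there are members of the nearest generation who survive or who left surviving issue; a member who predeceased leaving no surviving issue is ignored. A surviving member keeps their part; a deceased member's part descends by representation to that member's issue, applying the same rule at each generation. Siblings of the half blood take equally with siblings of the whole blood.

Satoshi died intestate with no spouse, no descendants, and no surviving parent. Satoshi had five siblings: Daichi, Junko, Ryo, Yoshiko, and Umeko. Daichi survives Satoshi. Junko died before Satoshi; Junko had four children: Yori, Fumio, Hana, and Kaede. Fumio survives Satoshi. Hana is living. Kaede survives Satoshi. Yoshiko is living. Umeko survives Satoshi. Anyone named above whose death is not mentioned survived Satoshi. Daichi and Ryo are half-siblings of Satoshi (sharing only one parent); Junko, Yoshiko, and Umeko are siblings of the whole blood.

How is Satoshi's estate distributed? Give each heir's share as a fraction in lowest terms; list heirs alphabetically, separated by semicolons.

Daichi 1/5; Fumio 1/20; Hana 1/20; Kaede 1/20; Ryo 1/5; Umeko 1/5; Yori 1/20; Yoshiko 1/5

No spouse, descendants, or parent survives, so the estate passes to Satoshi's siblings per stirpes.
Half-blood and whole-blood siblings take equally under the stated rule.
The estate is divided into 5 equal shares of 1/5 among Daichi, Junko, Ryo, Yoshiko, Umeko.
Daichi is living and takes 1/5.
Junko predeceased; the 1/5 allotted to Junko's branch passes to Junko's issue by representation.
The 1/5 is divided into 4 equal shares of 1/20 among Yori, Fumio, Hana, Kaede.
Yori is living and takes 1/20.
Fumio is living and takes 1/20.
Hana is living and takes 1/20.
Kaede is living and takes 1/20.
Ryo is living and takes 1/5.
Yoshiko is living and takes 1/5.
Umeko is living and takes 1/5.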